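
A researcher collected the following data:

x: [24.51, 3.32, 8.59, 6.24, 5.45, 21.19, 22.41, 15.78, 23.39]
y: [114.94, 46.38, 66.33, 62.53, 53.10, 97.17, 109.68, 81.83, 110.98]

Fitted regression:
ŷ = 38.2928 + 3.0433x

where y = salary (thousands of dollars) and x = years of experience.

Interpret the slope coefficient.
An increase of one year in experience is associated with a 3.0433 thousand dollars increase in predicted salary.

The slope β₁ = 3.0433 gives the rate at which the fitted salary changes with experience.

Interpretation:
- Experience up by 1 year → predicted salary increases by 3.0433 thousand dollars
- The effect is assumed constant over the observed range of x (linearity)
- The sign (+) gives the direction; the magnitude 3.0433 gives the size of the effect per year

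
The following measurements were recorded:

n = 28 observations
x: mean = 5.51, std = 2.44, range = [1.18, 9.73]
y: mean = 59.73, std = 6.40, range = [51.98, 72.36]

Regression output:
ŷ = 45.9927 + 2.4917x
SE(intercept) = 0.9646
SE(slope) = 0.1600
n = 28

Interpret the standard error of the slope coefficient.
The slope 2.4917 is pinned down to within about ±0.1600 (one SE) by these data — relative uncertainty 6.4%, i.e. precise.

SE(β̂₁) = 0.1600 says: if we drew many samples of n = 28 from the same population and refit each time, the fitted slopes would scatter with a standard deviation of roughly 0.1600 around the true β₁.

Relative precision:
- SE / |β̂₁| = 0.1600 / 2.4917 = 6.4%
- Rule of thumb (under 20%: precise; 20% to under 50%: moderately precise; 50% or more: imprecise) → precise

Rough 95% range (±2 SE): 2.4917 ± 0.3200 → (2.1717, 2.8117).

What drives SE(β̂₁): more residual scatter → larger SE.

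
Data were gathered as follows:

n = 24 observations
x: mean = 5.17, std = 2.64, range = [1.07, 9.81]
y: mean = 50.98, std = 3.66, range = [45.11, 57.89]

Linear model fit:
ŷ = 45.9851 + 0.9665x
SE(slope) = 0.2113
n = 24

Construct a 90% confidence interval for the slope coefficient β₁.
The 90% CI for β₁ is (0.6037, 1.3293)

Confidence interval for the slope:

The 90% CI for β₁ is: β̂₁ ± t*(α/2, n-2) × SE(β̂₁)

Step 1: Find critical t-value
- Confidence level = 0.9
- Degrees of freedom = n - 2 = 24 - 2 = 22
- t*(α/2, 22) = 1.7171

Step 2: Calculate margin of error
Margin = 1.7171 × 0.2113 = 0.3628

Step 3: Construct interval
CI = 0.9665 ± 0.3628
CI = (0.6037, 1.3293)

Interpretation: each one-unit increase in x is associated with a change in mean y of between 0.6037 and 1.3293, with 90% confidence.
Both endpoints are positive, so the data support a genuinely positive slope at this confidence level.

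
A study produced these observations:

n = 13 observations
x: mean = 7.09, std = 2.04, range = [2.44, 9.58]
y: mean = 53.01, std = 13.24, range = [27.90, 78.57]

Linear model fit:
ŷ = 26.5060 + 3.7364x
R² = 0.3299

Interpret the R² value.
The model explains 32.99% of the variance in y (R² = 0.3299), leaving 67.01% unexplained; the fit is moderate.

The coefficient of determination R² is the fraction of the total variation in y that the fitted line accounts for.

Here R² = 0.3299:
- Explained: 32.99% of the variation in y
- Unexplained (residual): 100% − 32.99% = 67.01%
- Rule of thumb (below 0.3 weak; 0.3 to below 0.7 moderate; 0.7 and above strong) → moderate

Note: R² says nothing about causation, and a high R² does not by itself mean the linear form is appropriate — check the residuals.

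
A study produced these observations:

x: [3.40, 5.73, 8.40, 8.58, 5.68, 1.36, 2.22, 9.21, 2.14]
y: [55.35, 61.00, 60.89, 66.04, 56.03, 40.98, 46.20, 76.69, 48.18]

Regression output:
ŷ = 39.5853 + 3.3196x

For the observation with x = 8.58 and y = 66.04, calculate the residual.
Residual = -2.0275

The residual is the difference between the actual value and the predicted value:

Residual = y - ŷ

Step 1: Calculate predicted value
ŷ = 39.5853 + 3.3196 × 8.58
ŷ = 68.0675

Step 2: Calculate residual
Residual = 66.04 - 68.0675
Residual = -2.0275

Sign check: y < ŷ, so the point is below the line and the fit overestimates here.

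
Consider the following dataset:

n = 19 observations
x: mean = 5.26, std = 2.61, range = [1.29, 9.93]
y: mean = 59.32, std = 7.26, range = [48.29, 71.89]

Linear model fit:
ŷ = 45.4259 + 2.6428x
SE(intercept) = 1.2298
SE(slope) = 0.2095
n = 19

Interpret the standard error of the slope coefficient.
The slope 2.6428 is pinned down to within about ±0.2095 (one SE) by these data — relative uncertainty 7.9%, i.e. precise.

What SE measures:
- The standard error quantifies the sampling variability of the coefficient estimate
- It is the estimated standard deviation of β̂₁ across hypothetical repeated samples of the same size
- Smaller SE → more precise estimate

Relative precision:
- SE / |β̂₁| = 0.2095 / 2.6428 = 7.9%
- Rule of thumb (under 20%: precise; 20% to under 50%: moderately precise; 50% or more: imprecise) → precise

Rough 95% range (±2 SE): 2.6428 ± 0.4190 → (2.2238, 3.0618).

What drives SE(β̂₁): wider spread of x values → smaller SE.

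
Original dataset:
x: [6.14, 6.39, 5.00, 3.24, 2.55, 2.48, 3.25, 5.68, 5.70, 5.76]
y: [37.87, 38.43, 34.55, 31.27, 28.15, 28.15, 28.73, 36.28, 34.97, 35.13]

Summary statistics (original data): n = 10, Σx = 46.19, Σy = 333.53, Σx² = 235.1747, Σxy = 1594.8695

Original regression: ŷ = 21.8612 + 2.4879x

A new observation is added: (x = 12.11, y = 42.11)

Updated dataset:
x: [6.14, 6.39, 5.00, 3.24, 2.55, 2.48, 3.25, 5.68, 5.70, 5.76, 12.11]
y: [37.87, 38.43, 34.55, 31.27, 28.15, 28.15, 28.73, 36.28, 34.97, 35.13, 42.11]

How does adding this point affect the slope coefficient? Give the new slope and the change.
The slope changes from 2.4879 to 1.5642 (change of -0.9237, or -37.1%).

x = 12.11 lies well outside the original x-range [2.48, 6.39] (x̄ ≈ 4.62), so this observation has high leverage and can move the slope substantially.

Step 1: Update the sums with the new point (n goes from 10 to 11)
Σx  = 46.19 + 12.11 = 58.30
Σy  = 333.53 + 42.11 = 375.64
Σx² = 235.1747 + 12.11² = 235.1747 + 146.6521 = 381.8268
Σxy = 1594.8695 + 12.11×42.11 = 1594.8695 + 509.9521 = 2104.8216

Step 2: Recompute the slope with b₁ = (nΣxy − ΣxΣy) / (nΣx² − (Σx)²)
Numerator   = 11×2104.8216 − 58.30×375.64 = 23153.0376 − 21899.8120 = 1253.2256
Denominator = 11×381.8268 − 58.30² = 4200.0948 − 3398.8900 = 801.2048
b₁(new) = 1253.2256 / 801.2048 = 1.5642

(Same formula on the original sums: (10×1594.8695 − 46.19×333.53) / (10×235.1747 − 46.19²) = 542.9443 / 218.2309 = 2.4879, matching the given fit.)

Step 3: Change in slope
Δβ₁ = 1.5642 − 2.4879 = -0.9237
Relative change = -0.9237 / 2.4879 × 100% = -37.1%
→ the slope decreases when the point is added.

Because the point sits below the extension of the original line at a high-leverage x, it tilts the fit down.
In practice: examine leverage (hᵢ) and Cook's distance rather than deleting it automatically; check such a point for data-entry or measurement error.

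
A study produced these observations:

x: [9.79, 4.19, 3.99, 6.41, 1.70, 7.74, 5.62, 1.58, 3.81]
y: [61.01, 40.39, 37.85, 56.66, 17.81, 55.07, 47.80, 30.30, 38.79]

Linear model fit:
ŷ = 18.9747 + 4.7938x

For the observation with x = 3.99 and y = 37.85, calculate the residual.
Residual = -0.2520

The residual is the difference between the actual value and the predicted value:

Residual = y - ŷ

Step 1: Calculate predicted value
ŷ = 18.9747 + 4.7938 × 3.99
ŷ = 38.1020

Step 2: Calculate residual
Residual = 37.85 - 38.1020
Residual = -0.2520

Interpretation: the model overestimates the actual value by 0.2520 at this point (negative residual → observation lies below the fitted line).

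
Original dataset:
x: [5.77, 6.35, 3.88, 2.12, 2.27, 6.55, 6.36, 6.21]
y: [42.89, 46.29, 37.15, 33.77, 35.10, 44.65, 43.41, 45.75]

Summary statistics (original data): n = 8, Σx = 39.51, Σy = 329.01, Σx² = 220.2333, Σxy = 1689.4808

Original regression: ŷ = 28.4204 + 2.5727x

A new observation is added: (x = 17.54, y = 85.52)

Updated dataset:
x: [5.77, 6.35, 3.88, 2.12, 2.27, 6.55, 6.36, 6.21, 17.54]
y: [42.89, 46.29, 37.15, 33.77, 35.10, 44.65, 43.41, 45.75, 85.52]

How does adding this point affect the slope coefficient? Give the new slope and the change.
New slope β₁ = 3.3795 versus 2.5727 before: a change of +0.8068 (+31.4%).

The new point has HIGH LEVERAGE: x = 17.54 is far from the original mean x̄ = 39.51/8 ≈ 4.94 (original range [2.12, 6.55]).

Step 1: Update the sums with the new point (n goes from 8 to 9)
Σx  = 39.51 + 17.54 = 57.05
Σy  = 329.01 + 85.52 = 414.53
Σx² = 220.2333 + 17.54² = 220.2333 + 307.6516 = 527.8849
Σxy = 1689.4808 + 17.54×85.52 = 1689.4808 + 1500.0208 = 3189.5016

Step 2: Recompute the slope with b₁ = (nΣxy − ΣxΣy) / (nΣx² − (Σx)²)
Numerator   = 9×3189.5016 − 57.05×414.53 = 28705.5144 − 23648.9365 = 5056.5779
Denominator = 9×527.8849 − 57.05² = 4750.9641 − 3254.7025 = 1496.2616
b₁(new) = 5056.5779 / 1496.2616 = 3.3795

(Same formula on the original sums: (8×1689.4808 − 39.51×329.01) / (8×220.2333 − 39.51²) = 516.6613 / 200.8263 = 2.5727, matching the given fit.)

Step 3: Change in slope
Δβ₁ = 3.3795 − 2.5727 = +0.8068
Relative change = +0.8068 / 2.5727 × 100% = +31.4%
→ the slope increases when the point is added.

A high-leverage point only changes the slope if it is off the original line; here y = 85.52 is above the original trend, so the slope increases.
In practice: investigate whether it comes from the same population as the rest of the sample; check such a point for data-entry or measurement error.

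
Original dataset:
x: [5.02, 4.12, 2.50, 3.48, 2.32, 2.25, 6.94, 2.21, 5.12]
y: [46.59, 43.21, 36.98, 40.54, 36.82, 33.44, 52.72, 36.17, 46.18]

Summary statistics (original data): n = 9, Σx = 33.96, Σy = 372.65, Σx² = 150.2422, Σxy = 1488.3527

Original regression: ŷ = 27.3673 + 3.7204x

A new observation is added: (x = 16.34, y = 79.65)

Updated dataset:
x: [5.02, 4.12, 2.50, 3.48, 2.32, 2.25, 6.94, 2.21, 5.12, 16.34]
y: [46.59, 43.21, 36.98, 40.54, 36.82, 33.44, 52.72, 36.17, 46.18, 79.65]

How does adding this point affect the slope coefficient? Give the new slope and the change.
New slope β₁ = 3.1344 versus 3.7204 before: a change of -0.5860 (-15.8%).

The new point has HIGH LEVERAGE: x = 16.34 is far from the original mean x̄ = 33.96/9 ≈ 3.77 (original range [2.21, 6.94]).

Step 1: Update the sums with the new point (n goes from 9 to 10)
Σx  = 33.96 + 16.34 = 50.30
Σy  = 372.65 + 79.65 = 452.30
Σx² = 150.2422 + 16.34² = 150.2422 + 266.9956 = 417.2378
Σxy = 1488.3527 + 16.34×79.65 = 1488.3527 + 1301.4810 = 2789.8337

Step 2: Recompute the slope with b₁ = (nΣxy − ΣxΣy) / (nΣx² − (Σx)²)
Numerator   = 10×2789.8337 − 50.30×452.30 = 27898.3370 − 22750.6900 = 5147.6470
Denominator = 10×417.2378 − 50.30² = 4172.3780 − 2530.0900 = 1642.2880
b₁(new) = 5147.6470 / 1642.2880 = 3.1344

(Same formula on the original sums: (9×1488.3527 − 33.96×372.65) / (9×150.2422 − 33.96²) = 739.9803 / 198.8982 = 3.7204, matching the given fit.)

Step 3: Change in slope
Δβ₁ = 3.1344 − 3.7204 = -0.5860
Relative change = -0.5860 / 3.7204 × 100% = -15.8%
→ the slope decreases when the point is added.

Because the point sits below the extension of the original line at a high-leverage x, it tilts the fit down.
In practice: investigate whether it comes from the same population as the rest of the sample.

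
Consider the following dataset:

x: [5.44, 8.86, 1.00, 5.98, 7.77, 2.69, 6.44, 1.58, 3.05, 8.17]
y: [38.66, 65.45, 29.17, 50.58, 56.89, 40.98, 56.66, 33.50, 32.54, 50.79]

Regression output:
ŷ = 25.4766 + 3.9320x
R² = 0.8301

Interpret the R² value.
About 83.01% of the variability in y is accounted for by the regression on x (R² = 0.8301) — a strong linear fit.

R² = 1 − SS_res/SS_tot compares the residual scatter to the total scatter of y about its mean.

Here R² = 0.8301:
- Explained: 83.01% of the variation in y
- Unexplained (residual): 100% − 83.01% = 16.99%
- Rule of thumb (below 0.3 weak; 0.3 to below 0.7 moderate; 0.7 and above strong) → strong

Note: R² never decreases when predictors are added, so it should not be used alone to compare models of different size.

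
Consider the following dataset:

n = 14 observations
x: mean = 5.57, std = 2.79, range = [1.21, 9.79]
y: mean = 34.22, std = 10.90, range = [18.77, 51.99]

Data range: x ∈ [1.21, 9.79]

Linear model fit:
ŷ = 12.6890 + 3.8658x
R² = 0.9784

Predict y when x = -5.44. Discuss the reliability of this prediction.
The equation gives ŷ = -8.3410; however x = -5.44 is 6.65 units below the observed range, so this extrapolated value should not be trusted.

Prediction calculation:
ŷ = 12.6890 + 3.8658 × (-5.44)
ŷ = -8.3410

Reliability:
- Data range: x ∈ [1.21, 9.79]
- Prediction point: x = -5.44 is 6.65 units below the observed range → this is EXTRAPOLATION, not interpolation

Why that matters here:
- The linear relationship may not hold outside the observed range
- R² describes fit only over the sampled x values; it says nothing about behaviour beyond them
- There are no observations near this x to validate the fitted line there

Report the number if required, but flag clearly that it is an extrapolation.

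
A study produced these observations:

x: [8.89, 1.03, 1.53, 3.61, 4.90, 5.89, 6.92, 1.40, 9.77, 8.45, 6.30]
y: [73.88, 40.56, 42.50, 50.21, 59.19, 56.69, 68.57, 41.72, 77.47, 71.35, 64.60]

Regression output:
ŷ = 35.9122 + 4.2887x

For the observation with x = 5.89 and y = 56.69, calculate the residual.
Residual = -4.4826

The residual is the difference between the actual value and the predicted value:

Residual = y - ŷ

Step 1: Calculate predicted value
ŷ = 35.9122 + 4.2887 × 5.89
ŷ = 61.1726

Step 2: Calculate residual
Residual = 56.69 - 61.1726
Residual = -4.4826

The residual is negative, so the observed y = 56.69 sits below the regression line (the line overestimates it by 4.4826).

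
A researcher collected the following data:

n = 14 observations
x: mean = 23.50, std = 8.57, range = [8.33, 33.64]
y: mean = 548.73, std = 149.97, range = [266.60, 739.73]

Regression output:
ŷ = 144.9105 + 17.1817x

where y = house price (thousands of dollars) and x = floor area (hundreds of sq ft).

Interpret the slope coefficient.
An increase of one hundred sq ft in floor area is associated with a 17.1817 thousand dollars increase in predicted house price.

β₁ = 17.1817 is the change in predicted house price (thousand dollars) per additional hundred sq ft of floor area.

Interpretation:
- Floor area up by 1 hundred sq ft → predicted house price increases by 17.1817 thousand dollars
- The effect is assumed constant over the observed range of x (linearity)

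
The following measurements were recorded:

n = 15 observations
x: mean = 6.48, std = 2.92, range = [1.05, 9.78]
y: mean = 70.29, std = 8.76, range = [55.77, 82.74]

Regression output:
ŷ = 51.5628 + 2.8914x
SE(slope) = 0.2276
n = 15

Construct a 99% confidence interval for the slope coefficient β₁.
The 99% CI for β₁ is (2.2058, 3.5770)

Confidence interval for the slope:

The 99% CI for β₁ is: β̂₁ ± t*(α/2, n-2) × SE(β̂₁)

Step 1: Find critical t-value
- Confidence level = 0.99
- Degrees of freedom = n - 2 = 15 - 2 = 13
- t*(α/2, 13) = 3.0123

Step 2: Calculate margin of error
Margin = 3.0123 × 0.2276 = 0.6856

Step 3: Construct interval
CI = 2.8914 ± 0.6856
CI = (2.2058, 3.5770)

Interpretation: We are 99% confident that the true slope β₁ lies between 2.2058 and 3.5770.
Both endpoints are positive, so the data support a genuinely positive slope at this confidence level.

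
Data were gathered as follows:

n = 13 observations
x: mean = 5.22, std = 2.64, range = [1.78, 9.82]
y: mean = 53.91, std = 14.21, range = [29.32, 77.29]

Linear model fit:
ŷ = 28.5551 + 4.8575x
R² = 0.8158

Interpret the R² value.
About 81.58% of the variability in y is accounted for by the regression on x (R² = 0.8158) — a strong linear fit.

The coefficient of determination R² is the fraction of the total variation in y that the fitted line accounts for.

Here R² = 0.8158:
- Explained: 81.58% of the variation in y
- Unexplained (residual): 100% − 81.58% = 18.42%
- Rule of thumb (below 0.3 weak; 0.3 to below 0.7 moderate; 0.7 and above strong) → strong

Note: R² says nothing about causation, and a high R² does not by itself mean the linear form is appropriate — check the residuals.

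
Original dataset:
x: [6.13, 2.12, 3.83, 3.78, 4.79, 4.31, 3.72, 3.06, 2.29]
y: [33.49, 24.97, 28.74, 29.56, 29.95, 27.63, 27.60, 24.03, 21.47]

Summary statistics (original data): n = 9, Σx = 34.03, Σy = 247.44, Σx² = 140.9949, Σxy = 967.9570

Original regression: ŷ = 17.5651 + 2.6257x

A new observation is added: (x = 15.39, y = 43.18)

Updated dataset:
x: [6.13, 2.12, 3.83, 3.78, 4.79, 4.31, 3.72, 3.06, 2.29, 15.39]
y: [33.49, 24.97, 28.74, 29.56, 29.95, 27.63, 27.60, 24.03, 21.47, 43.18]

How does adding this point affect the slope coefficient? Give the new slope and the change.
Adding the point moves β₁ from 2.6257 to 1.4688, i.e. it decreases by 1.1569 (-44.1%).

The new point has HIGH LEVERAGE: x = 15.39 is far from the original mean x̄ = 34.03/9 ≈ 3.78 (original range [2.12, 6.13]).

Step 1: Update the sums with the new point (n goes from 9 to 10)
Σx  = 34.03 + 15.39 = 49.42
Σy  = 247.44 + 43.18 = 290.62
Σx² = 140.9949 + 15.39² = 140.9949 + 236.8521 = 377.8470
Σxy = 967.9570 + 15.39×43.18 = 967.9570 + 664.5402 = 1632.4972

Step 2: Recompute the slope with b₁ = (nΣxy − ΣxΣy) / (nΣx² − (Σx)²)
Numerator   = 10×1632.4972 − 49.42×290.62 = 16324.9720 − 14362.4404 = 1962.5316
Denominator = 10×377.8470 − 49.42² = 3778.4700 − 2442.3364 = 1336.1336
b₁(new) = 1962.5316 / 1336.1336 = 1.4688

(Same formula on the original sums: (9×967.9570 − 34.03×247.44) / (9×140.9949 − 34.03²) = 291.2298 / 110.9132 = 2.6257, matching the given fit.)

Step 3: Change in slope
Δβ₁ = 1.4688 − 2.6257 = -1.1569
Relative change = -1.1569 / 2.6257 × 100% = -44.1%
→ the slope decreases when the point is added.

Because the point sits below the extension of the original line at a high-leverage x, it tilts the fit down.
In practice: investigate whether it comes from the same population as the rest of the sample; check such a point for data-entry or measurement error.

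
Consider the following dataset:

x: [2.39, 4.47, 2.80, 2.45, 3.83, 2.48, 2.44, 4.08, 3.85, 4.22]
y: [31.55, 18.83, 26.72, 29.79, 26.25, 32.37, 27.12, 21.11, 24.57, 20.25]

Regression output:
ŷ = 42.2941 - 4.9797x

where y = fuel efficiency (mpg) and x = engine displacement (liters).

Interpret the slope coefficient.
For each additional liter of engine displacement, predicted fuel efficiency decreases by approximately 4.9797 mpg.

The slope coefficient β₁ = -4.9797 represents the marginal effect of engine displacement on fuel efficiency.

Interpretation:
- Engine displacement up by 1 liter → predicted fuel efficiency decreases by 4.9797 mpg
- This is a linear approximation: the same per-unit change is assumed across the whole observed x range
- The slope describes association in these data, not necessarily a causal effect

(β₀ = 42.2941 is the fitted value at x = 0 and is not part of the slope interpretation.)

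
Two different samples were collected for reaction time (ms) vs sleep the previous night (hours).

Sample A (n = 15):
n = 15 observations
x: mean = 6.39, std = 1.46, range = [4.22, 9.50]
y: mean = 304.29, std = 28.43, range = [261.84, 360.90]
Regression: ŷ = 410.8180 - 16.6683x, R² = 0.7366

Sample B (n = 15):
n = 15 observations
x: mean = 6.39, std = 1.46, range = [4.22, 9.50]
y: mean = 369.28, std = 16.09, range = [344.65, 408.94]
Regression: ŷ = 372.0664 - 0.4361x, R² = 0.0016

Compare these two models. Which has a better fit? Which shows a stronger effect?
Model A has the better fit (R² = 0.7366 vs 0.0016). Model A shows the stronger effect (|β₁| = 16.6683 vs 0.4361).

Model Comparison:

Fit — compare R²:
- Model A: R² = 0.7366 → 73.66% of variance in reaction time explained
- Model B: R² = 0.0016 → 0.16% of variance in reaction time explained
- 0.7366 > 0.0016 → Model A has the better fit

Effect size (slope magnitude):
- Model A: β₁ = -16.6683 → predicted reaction time falls 16.6683 ms per additional hour of sleep
- Model B: β₁ = -0.4361 → predicted reaction time falls 0.4361 ms per additional hour of sleep
- |-16.6683| > |-0.4361| → Model A shows the stronger marginal effect

Notes:
- The two samples could reflect different populations, time periods, or measurement quality.
- A better fit (higher R²) doesn't necessarily mean a more important relationship.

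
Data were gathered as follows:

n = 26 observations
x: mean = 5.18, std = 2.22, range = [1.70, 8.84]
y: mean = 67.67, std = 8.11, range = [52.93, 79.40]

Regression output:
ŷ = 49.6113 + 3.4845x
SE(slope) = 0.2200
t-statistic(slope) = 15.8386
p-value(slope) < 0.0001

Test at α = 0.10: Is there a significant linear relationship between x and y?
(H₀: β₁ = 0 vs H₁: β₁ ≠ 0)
Reject H₀: p-value < 0.0001 < α = 0.10. The linear relationship is significant at the 10% level.

Hypothesis test for the slope coefficient:

H₀: β₁ = 0 (no linear relationship)
H₁: β₁ ≠ 0 (linear relationship exists)

Test statistic: t = β̂₁ / SE(β̂₁) = 3.4845 / 0.2200 = 15.8386

With df = 24, the two-sided p-value for |t| = 15.8386 is <0.0001.

Decision rule: reject H₀ if p-value < α.
p-value < 0.0001 < α = 0.10 → reject H₀.

Conclusion: the linear association between x and y is significant at the 10% level.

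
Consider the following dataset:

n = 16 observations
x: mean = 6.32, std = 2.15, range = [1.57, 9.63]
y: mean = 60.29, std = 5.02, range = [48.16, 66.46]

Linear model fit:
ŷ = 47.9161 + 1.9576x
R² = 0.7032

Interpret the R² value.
R² = 0.7032 means 70.32% of the variation in y is explained by the linear relationship with x. This indicates a strong fit.

The coefficient of determination R² is the fraction of the total variation in y that the fitted line accounts for.

Here R² = 0.7032:
- Explained: 70.32% of the variation in y
- Unexplained (residual): 100% − 70.32% = 29.68%
- Rule of thumb (below 0.3 weak; 0.3 to below 0.7 moderate; 0.7 and above strong) → strong

Note: R² says nothing about causation, and a high R² does not by itself mean the linear form is appropriate — check the residuals.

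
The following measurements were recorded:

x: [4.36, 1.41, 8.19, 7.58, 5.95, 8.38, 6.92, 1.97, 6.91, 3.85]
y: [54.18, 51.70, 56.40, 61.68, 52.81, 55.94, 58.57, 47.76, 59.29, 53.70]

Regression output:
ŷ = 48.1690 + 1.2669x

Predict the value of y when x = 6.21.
ŷ = 56.0364

To predict y for x = 6.21, substitute into the regression equation:

ŷ = 48.1690 + 1.2669 × 6.21
ŷ = 48.1690 + 7.8674
ŷ = 56.0364

This is a point prediction; actual observations scatter around it by roughly the residual standard deviation.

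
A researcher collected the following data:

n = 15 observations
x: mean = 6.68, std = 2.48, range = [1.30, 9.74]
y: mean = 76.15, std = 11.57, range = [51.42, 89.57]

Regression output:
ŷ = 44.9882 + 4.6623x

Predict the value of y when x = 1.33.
ŷ = 51.1891

x = 1.33 lies inside the observed range [1.30, 9.74], so the fitted equation applies directly:

ŷ = 44.9882 + 4.6623 × 1.33
ŷ = 44.9882 + 6.2009
ŷ = 51.1891

This is the fitted mean response at that x — an individual observation would come with a wider prediction interval.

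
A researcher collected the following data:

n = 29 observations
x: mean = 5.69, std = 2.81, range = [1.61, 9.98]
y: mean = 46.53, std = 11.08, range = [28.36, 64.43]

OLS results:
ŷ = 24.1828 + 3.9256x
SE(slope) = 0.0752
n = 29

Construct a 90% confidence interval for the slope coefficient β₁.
The 90% CI for β₁ is (3.7975, 4.0537)

Confidence interval for the slope:

The 90% CI for β₁ is: β̂₁ ± t*(α/2, n-2) × SE(β̂₁)

Step 1: Find critical t-value
- Confidence level = 0.9
- Degrees of freedom = n - 2 = 29 - 2 = 27
- t*(α/2, 27) = 1.7033

Step 2: Calculate margin of error
Margin = 1.7033 × 0.0752 = 0.1281

Step 3: Construct interval
CI = 3.9256 ± 0.1281
CI = (3.7975, 4.0537)

Interpretation: intervals built this way capture the true β₁ in 90% of repeated samples; here the plausible range for the per-unit effect of x on y is 3.7975 to 4.0537.
Since 0 is outside the interval, a two-sided test at α = 0.10 would reject H₀: β₁ = 0.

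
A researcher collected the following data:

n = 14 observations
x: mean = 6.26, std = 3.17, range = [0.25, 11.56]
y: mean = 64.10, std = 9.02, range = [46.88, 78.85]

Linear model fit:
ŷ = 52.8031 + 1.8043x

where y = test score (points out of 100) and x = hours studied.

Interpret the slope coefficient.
On average, test score is about 1.8043 points higher for every extra hour of study time.

The slope β₁ = 1.8043 gives the rate at which the fitted test score changes with study time.

Interpretation:
- Study time up by 1 hour → predicted test score increases by 1.8043 points
- This is a linear approximation: the same per-unit change is assumed across the whole observed x range
- The sign (+) gives the direction; the magnitude 1.8043 gives the size of the effect per hour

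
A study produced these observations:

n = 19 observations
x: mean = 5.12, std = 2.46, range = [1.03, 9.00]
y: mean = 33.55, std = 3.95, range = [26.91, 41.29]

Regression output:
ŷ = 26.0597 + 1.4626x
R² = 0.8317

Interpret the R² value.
The model explains 83.17% of the variance in y (R² = 0.8317), leaving 16.83% unexplained; the fit is strong.

R² = 1 − SS_res/SS_tot compares the residual scatter to the total scatter of y about its mean.

Here R² = 0.8317:
- Explained: 83.17% of the variation in y
- Unexplained (residual): 100% − 83.17% = 16.83%
- Rule of thumb (below 0.3 weak; 0.3 to below 0.7 moderate; 0.7 and above strong) → strong

Note: R² says nothing about causation, and a high R² does not by itself mean the linear form is appropriate — check the residuals.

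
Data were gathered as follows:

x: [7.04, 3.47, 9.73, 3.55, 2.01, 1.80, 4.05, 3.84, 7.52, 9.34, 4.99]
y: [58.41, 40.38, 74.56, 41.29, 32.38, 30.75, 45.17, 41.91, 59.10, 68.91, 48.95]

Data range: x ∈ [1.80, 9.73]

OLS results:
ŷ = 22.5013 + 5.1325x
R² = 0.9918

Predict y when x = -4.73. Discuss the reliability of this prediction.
ŷ = -1.7754 (extrapolation — x = -4.73 lies outside [1.80, 9.73], so reliability is low).

Prediction calculation:
ŷ = 22.5013 + 5.1325 × (-4.73)
ŷ = -1.7754

Reliability:
- Data range: x ∈ [1.80, 9.73]
- Prediction point: x = -4.73 is 6.53 units below the observed range → this is EXTRAPOLATION, not interpolation

Why that matters here:
- There are no observations near this x to validate the fitted line there
- R² describes fit only over the sampled x values; it says nothing about behaviour beyond them
- The linear relationship may not hold outside the observed range

The R² = 0.9918 only validates the fit within [1.80, 9.73]; treat ŷ = -1.7754 with caution.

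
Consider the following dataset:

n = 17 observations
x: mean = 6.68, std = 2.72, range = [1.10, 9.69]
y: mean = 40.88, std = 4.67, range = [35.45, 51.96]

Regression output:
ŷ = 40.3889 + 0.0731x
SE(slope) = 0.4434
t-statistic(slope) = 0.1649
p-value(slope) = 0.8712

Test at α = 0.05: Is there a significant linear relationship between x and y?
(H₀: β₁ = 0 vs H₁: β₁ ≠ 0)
p-value = 0.8712 ≥ α = 0.05, so we fail to reject H₀. The relationship is not significant.

Hypothesis test for the slope coefficient:

H₀: β₁ = 0 (no linear relationship)
H₁: β₁ ≠ 0 (linear relationship exists)

Test statistic: t = β̂₁ / SE(β̂₁) = 0.0731 / 0.4434 = 0.1649

p = 0.8712: how often a slope estimate this far from 0 (in SE units) would arise by chance if β₁ were truly 0.

Decision rule: reject H₀ if p-value < α.
p-value = 0.8712 ≥ α = 0.05 → fail to reject H₀.

There is not sufficient evidence at the 5% significance level to conclude that a linear relationship exists between x and y.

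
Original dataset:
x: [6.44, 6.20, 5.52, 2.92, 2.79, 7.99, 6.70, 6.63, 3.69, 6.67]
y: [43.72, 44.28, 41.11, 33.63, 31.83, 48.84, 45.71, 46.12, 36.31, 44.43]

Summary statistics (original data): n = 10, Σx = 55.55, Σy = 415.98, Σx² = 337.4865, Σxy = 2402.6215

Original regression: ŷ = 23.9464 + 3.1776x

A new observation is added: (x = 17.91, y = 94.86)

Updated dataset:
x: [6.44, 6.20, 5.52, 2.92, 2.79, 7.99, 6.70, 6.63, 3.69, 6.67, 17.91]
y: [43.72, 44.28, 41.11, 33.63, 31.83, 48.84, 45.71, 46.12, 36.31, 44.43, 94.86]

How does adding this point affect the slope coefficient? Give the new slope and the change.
The slope changes from 3.1776 to 4.1156 (change of +0.9380, or +29.5%).

x = 17.91 lies well outside the original x-range [2.79, 7.99] (x̄ ≈ 5.56), so this observation has high leverage and can move the slope substantially.

Step 1: Update the sums with the new point (n goes from 10 to 11)
Σx  = 55.55 + 17.91 = 73.46
Σy  = 415.98 + 94.86 = 510.84
Σx² = 337.4865 + 17.91² = 337.4865 + 320.7681 = 658.2546
Σxy = 2402.6215 + 17.91×94.86 = 2402.6215 + 1698.9426 = 4101.5641

Step 2: Recompute the slope with b₁ = (nΣxy − ΣxΣy) / (nΣx² − (Σx)²)
Numerator   = 11×4101.5641 − 73.46×510.84 = 45117.2051 − 37526.3064 = 7590.8987
Denominator = 11×658.2546 − 73.46² = 7240.8006 − 5396.3716 = 1844.4290
b₁(new) = 7590.8987 / 1844.4290 = 4.1156

(Same formula on the original sums: (10×2402.6215 − 55.55×415.98) / (10×337.4865 − 55.55²) = 918.5260 / 289.0625 = 3.1776, matching the given fit.)

Step 3: Change in slope
Δβ₁ = 4.1156 − 3.1776 = +0.9380
Relative change = +0.9380 / 3.1776 × 100% = +29.5%
→ the slope increases when the point is added.

A high-leverage point only changes the slope if it is off the original line; here y = 94.86 is above the original trend, so the slope increases.
In practice: examine leverage (hᵢ) and Cook's distance rather than deleting it automatically; check such a point for data-entry or measurement error.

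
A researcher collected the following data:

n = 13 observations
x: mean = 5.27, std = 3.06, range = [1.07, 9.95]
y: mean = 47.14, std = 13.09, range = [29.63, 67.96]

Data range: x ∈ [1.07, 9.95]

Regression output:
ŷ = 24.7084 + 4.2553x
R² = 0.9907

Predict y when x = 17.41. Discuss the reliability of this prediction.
ŷ = 98.7932, but this is extrapolation (above the data range [1.07, 9.95]) and may be unreliable.

Prediction calculation:
ŷ = 24.7084 + 4.2553 × 17.41
ŷ = 98.7932

Reliability:
- Data range: x ∈ [1.07, 9.95]
- Prediction point: x = 17.41 is 7.46 units above the observed range → this is EXTRAPOLATION, not interpolation

Why that matters here:
- Real relationships often flatten, saturate, or turn nonlinear at extremes
- There are no observations near this x to validate the fitted line there

Report the number if required, but flag clearly that it is an extrapolation.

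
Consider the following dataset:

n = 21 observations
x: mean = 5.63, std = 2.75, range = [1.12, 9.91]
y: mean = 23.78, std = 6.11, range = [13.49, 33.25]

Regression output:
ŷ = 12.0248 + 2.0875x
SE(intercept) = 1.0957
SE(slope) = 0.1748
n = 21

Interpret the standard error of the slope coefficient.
SE(slope) = 0.1748 measures the uncertainty in the estimated slope. The coefficient is estimated precisely (SE/|β̂₁| = 8.4%).

SE(β̂₁) = 0.1748 says: if we drew many samples of n = 21 from the same population and refit each time, the fitted slopes would scatter with a standard deviation of roughly 0.1748 around the true β₁.

Relative precision:
- SE / |β̂₁| = 0.1748 / 2.0875 = 8.4%
- Rule of thumb (under 20%: precise; 20% to under 50%: moderately precise; 50% or more: imprecise) → precise

Link to interval estimation: a confidence interval for β₁ is β̂₁ ± t* × 0.1748, so SE sets the half-width per unit of t*.

What drives SE(β̂₁): wider spread of x values → smaller SE.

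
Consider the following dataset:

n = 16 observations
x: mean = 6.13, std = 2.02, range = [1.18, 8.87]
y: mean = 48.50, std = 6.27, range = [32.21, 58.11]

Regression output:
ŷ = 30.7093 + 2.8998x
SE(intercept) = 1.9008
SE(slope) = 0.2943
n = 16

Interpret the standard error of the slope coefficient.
SE(slope) = 0.2943 measures the uncertainty in the estimated slope. The coefficient is estimated precisely (SE/|β̂₁| = 10.1%).

SE(β̂₁) = 0.2943 says: if we drew many samples of n = 16 from the same population and refit each time, the fitted slopes would scatter with a standard deviation of roughly 0.2943 around the true β₁.

Relative precision:
- SE / |β̂₁| = 0.2943 / 2.8998 = 10.1%
- Rule of thumb (under 20%: precise; 20% to under 50%: moderately precise; 50% or more: imprecise) → precise

Rough 95% range (±2 SE): 2.8998 ± 0.5886 → (2.3112, 3.4884).

What drives SE(β̂₁): wider spread of x values → smaller SE; larger n (here n = 16) → smaller SE; more residual scatter → larger SE.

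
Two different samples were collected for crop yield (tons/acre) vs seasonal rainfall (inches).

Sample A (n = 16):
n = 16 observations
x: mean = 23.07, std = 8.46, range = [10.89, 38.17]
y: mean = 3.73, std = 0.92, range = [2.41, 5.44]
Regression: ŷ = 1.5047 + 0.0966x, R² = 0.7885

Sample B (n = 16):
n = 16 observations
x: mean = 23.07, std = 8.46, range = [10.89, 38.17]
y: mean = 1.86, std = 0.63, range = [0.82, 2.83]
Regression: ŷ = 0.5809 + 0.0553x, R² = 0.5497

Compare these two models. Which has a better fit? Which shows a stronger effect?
Model A has the better fit (R² = 0.7885 vs 0.5497). Model A shows the stronger effect (|β₁| = 0.0966 vs 0.0553).

Model Comparison:

Fit — compare R²:
- Model A: R² = 0.7885 → 78.85% of variance in crop yield explained
- Model B: R² = 0.5497 → 54.97% of variance in crop yield explained
- 0.7885 > 0.5497 → Model A has the better fit

Which has the larger per-inch effect? (|β₁|)
- Model A: β₁ = 0.0966 → predicted crop yield rises 0.0966 tons/acre per additional inch of rainfall
- Model B: β₁ = 0.0553 → predicted crop yield rises 0.0553 tons/acre per additional inch of rainfall
- |0.0966| > |0.0553| → Model A shows the stronger marginal effect

Notes:
- The two samples could reflect different populations, time periods, or measurement quality.
- R² measures how tightly points cluster around the line; β₁ measures how steep the line is — they answer different questions.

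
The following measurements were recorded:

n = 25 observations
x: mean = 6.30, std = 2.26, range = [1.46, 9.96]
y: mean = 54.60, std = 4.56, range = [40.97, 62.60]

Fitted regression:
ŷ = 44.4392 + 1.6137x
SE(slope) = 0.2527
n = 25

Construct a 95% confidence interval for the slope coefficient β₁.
The 95% CI for β₁ is (1.0909, 2.1365)

Confidence interval for the slope:

The 95% CI for β₁ is: β̂₁ ± t*(α/2, n-2) × SE(β̂₁)

Step 1: Find critical t-value
- Confidence level = 0.95
- Degrees of freedom = n - 2 = 25 - 2 = 23
- t*(α/2, 23) = 2.0687

Step 2: Calculate margin of error
Margin = 2.0687 × 0.2527 = 0.5228

Step 3: Construct interval
CI = 1.6137 ± 0.5228
CI = (1.0909, 2.1365)

Interpretation: intervals built this way capture the true β₁ in 95% of repeated samples; here the plausible range for the per-unit effect of x on y is 1.0909 to 2.1365.
Since 0 is outside the interval, a two-sided test at α = 0.05 would reject H₀: β₁ = 0.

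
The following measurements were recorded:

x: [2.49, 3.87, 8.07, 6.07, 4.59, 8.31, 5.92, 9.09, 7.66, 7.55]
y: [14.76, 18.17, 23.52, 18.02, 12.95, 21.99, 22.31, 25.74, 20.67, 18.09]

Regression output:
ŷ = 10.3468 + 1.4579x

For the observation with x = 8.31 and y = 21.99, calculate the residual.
Residual = -0.4719

The residual is the difference between the actual value and the predicted value:

Residual = y - ŷ

Step 1: Calculate predicted value
ŷ = 10.3468 + 1.4579 × 8.31
ŷ = 22.4619

Step 2: Calculate residual
Residual = 21.99 - 22.4619
Residual = -0.4719

The residual is negative, so the observed y = 21.99 sits below the regression line (the line overestimates it by 0.4719).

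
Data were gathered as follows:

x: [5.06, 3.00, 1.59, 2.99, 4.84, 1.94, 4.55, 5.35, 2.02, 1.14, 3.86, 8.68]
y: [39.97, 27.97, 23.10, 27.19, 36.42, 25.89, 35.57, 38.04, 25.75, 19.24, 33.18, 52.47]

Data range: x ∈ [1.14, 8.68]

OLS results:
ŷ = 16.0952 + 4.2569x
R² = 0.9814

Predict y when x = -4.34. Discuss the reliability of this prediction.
ŷ = -2.3797 (extrapolation — x = -4.34 lies outside [1.14, 8.68], so reliability is low).

Prediction calculation:
ŷ = 16.0952 + 4.2569 × (-4.34)
ŷ = -2.3797

Reliability:
- Data range: x ∈ [1.14, 8.68]
- Prediction point: x = -4.34 is 5.48 units below the observed range → this is EXTRAPOLATION, not interpolation

Why that matters here:
- Real relationships often flatten, saturate, or turn nonlinear at extremes
- The standard error of prediction grows with (x − x̄)², and x = -4.34 is far from x̄ = 3.75

Report the number if required, but flag clearly that it is an extrapolation.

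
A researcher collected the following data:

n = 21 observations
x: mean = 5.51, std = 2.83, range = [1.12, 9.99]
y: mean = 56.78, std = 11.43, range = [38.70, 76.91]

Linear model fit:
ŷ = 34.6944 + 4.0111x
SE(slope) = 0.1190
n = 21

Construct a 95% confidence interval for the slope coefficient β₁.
The 95% CI for β₁ is (3.7620, 4.2602)

Confidence interval for the slope:

The 95% CI for β₁ is: β̂₁ ± t*(α/2, n-2) × SE(β̂₁)

Step 1: Find critical t-value
- Confidence level = 0.95
- Degrees of freedom = n - 2 = 21 - 2 = 19
- t*(α/2, 19) = 2.0930

Step 2: Calculate margin of error
Margin = 2.0930 × 0.1190 = 0.2491

Step 3: Construct interval
CI = 4.0111 ± 0.2491
CI = (3.7620, 4.2602)

Interpretation: each one-unit increase in x is associated with a change in mean y of between 3.7620 and 4.2602, with 95% confidence.
Since 0 is outside the interval, a two-sided test at α = 0.05 would reject H₀: β₁ = 0.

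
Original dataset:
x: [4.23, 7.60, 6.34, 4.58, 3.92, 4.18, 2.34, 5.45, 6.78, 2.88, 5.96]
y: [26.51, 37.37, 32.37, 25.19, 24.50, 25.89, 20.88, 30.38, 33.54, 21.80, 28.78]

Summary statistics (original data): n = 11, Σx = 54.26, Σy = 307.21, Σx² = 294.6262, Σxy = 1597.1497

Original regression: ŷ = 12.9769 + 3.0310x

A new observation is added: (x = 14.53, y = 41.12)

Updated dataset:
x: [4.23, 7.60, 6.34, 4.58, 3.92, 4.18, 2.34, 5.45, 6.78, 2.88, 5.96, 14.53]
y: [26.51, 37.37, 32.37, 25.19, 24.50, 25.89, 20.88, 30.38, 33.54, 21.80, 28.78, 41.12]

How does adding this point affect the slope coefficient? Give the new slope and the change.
The slope changes from 3.0310 to 1.7756 (change of -1.2554, or -41.4%).

x = 14.53 lies well outside the original x-range [2.34, 7.60] (x̄ ≈ 4.93), so this observation has high leverage and can move the slope substantially.

Step 1: Update the sums with the new point (n goes from 11 to 12)
Σx  = 54.26 + 14.53 = 68.79
Σy  = 307.21 + 41.12 = 348.33
Σx² = 294.6262 + 14.53² = 294.6262 + 211.1209 = 505.7471
Σxy = 1597.1497 + 14.53×41.12 = 1597.1497 + 597.4736 = 2194.6233

Step 2: Recompute the slope with b₁ = (nΣxy − ΣxΣy) / (nΣx² − (Σx)²)
Numerator   = 12×2194.6233 − 68.79×348.33 = 26335.4796 − 23961.6207 = 2373.8589
Denominator = 12×505.7471 − 68.79² = 6068.9652 − 4732.0641 = 1336.9011
b₁(new) = 2373.8589 / 1336.9011 = 1.7756

(Same formula on the original sums: (11×1597.1497 − 54.26×307.21) / (11×294.6262 − 54.26²) = 899.4321 / 296.7406 = 3.0310, matching the given fit.)

Step 3: Change in slope
Δβ₁ = 1.7756 − 3.0310 = -1.2554
Relative change = -1.2554 / 3.0310 × 100% = -41.4%
→ the slope decreases when the point is added.

Because the point sits below the extension of the original line at a high-leverage x, it tilts the fit down.
In practice: examine leverage (hᵢ) and Cook's distance rather than deleting it automatically.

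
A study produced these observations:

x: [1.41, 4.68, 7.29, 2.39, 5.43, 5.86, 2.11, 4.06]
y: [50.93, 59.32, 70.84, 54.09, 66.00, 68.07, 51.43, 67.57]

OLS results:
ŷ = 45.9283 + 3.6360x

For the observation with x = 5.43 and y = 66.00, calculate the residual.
Residual = 0.3282

The residual is the difference between the actual value and the predicted value:

Residual = y - ŷ

Step 1: Calculate predicted value
ŷ = 45.9283 + 3.6360 × 5.43
ŷ = 65.6718

Step 2: Calculate residual
Residual = 66.00 - 65.6718
Residual = 0.3282

Interpretation: the model underestimates the actual value by 0.3282 at this point (positive residual → observation lies above the fitted line).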